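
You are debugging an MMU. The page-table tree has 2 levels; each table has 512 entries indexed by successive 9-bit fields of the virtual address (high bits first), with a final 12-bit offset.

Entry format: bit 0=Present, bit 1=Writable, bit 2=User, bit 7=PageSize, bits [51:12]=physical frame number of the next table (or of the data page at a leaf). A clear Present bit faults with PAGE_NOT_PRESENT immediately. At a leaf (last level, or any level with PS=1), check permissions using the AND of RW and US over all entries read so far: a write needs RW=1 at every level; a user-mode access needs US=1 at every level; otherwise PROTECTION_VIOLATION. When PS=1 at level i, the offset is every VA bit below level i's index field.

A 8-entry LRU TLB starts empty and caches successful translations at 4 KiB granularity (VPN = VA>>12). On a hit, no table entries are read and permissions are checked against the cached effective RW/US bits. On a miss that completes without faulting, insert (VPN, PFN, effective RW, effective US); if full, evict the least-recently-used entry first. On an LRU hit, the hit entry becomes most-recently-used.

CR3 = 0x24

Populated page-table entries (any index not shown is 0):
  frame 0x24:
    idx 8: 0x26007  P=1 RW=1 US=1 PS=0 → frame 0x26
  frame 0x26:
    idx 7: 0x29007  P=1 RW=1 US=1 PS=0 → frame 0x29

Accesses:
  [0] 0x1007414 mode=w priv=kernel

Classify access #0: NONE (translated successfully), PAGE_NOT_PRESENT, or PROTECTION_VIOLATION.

Trace:
#0 VA=0x1007414 (w,kernel):
  L0: frame=0x24 idx=8 entry=0x26007 [P=1 RW=1 US=1 PS=0]
  L1: frame=0x26 idx=7 entry=0x29007 [P=1 RW=1 US=1 PS=0]
  → PA=0x29414  (2 entries read)

Access #0 fault: NONE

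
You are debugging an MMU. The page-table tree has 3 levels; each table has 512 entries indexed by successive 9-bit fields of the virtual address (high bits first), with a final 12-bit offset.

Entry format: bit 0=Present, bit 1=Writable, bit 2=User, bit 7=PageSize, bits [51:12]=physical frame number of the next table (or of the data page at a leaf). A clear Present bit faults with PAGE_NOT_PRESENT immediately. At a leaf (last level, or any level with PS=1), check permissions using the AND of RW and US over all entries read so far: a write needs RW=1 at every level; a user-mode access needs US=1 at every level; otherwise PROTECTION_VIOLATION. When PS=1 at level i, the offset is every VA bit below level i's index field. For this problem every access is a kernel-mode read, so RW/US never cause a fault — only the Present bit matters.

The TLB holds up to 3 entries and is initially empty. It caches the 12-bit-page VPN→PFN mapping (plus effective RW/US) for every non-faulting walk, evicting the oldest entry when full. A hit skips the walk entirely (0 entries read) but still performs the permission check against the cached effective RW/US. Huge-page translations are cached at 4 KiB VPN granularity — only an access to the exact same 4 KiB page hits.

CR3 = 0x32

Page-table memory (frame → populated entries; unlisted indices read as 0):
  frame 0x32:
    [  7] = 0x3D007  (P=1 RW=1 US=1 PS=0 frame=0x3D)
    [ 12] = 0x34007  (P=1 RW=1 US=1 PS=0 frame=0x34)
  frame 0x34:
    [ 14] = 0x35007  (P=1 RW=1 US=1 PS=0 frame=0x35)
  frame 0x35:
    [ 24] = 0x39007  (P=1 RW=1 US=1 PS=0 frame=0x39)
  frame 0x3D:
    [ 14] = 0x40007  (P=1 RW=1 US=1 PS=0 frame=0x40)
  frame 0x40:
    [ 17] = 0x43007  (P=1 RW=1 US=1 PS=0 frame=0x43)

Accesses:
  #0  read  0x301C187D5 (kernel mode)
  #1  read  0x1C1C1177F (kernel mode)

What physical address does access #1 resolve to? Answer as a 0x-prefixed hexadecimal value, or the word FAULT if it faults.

Trace:
#0 VA=0x301C187D5 (r,kernel):
  L0 @0x32[12] → 0x34007  P=1,RW=1,US=1,PS=0
  L1 @0x34[14] → 0x35007  P=1,RW=1,US=1,PS=0
  L2 @0x35[24] → 0x39007  P=1,RW=1,US=1,PS=0
  ⇒ phys 0x397D5  [3 reads]
#1 VA=0x1C1C1177F (r,kernel):
  L0 @0x32[7] → 0x3D007  P=1,RW=1,US=1,PS=0
  L1 @0x3D[14] → 0x40007  P=1,RW=1,US=1,PS=0
  L2 @0x40[17] → 0x43007  P=1,RW=1,US=1,PS=0
  ⇒ phys 0x4377F  [3 reads]

Access #1 PA: 0x4377F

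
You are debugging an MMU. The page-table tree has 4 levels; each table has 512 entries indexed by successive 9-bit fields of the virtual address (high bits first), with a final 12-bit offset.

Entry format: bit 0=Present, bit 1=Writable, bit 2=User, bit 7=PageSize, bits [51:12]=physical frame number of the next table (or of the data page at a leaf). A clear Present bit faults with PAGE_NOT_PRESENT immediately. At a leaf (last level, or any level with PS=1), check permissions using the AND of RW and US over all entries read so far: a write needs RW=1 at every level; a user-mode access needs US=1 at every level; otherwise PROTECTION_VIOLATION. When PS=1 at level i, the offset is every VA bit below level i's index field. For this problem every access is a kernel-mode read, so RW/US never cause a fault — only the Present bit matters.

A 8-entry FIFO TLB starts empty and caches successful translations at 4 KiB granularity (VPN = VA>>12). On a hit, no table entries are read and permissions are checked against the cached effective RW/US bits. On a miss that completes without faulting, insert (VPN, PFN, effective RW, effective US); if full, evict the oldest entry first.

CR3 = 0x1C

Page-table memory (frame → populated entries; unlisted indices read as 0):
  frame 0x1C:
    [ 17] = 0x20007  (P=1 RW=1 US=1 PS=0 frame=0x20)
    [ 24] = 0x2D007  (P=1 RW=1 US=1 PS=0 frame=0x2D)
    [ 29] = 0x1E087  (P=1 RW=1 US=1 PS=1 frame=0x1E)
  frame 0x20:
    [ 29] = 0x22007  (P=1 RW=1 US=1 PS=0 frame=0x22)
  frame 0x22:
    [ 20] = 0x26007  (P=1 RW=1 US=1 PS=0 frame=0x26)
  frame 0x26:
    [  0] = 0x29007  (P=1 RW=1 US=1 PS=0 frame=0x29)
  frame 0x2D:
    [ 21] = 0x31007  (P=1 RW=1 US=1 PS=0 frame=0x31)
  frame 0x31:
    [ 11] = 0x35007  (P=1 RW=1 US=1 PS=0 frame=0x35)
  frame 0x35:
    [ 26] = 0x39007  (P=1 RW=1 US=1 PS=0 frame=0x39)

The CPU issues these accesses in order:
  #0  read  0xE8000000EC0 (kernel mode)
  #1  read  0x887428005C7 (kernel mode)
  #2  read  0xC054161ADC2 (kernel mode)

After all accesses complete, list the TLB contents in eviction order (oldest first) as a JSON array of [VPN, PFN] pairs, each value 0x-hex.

Trace:
#0 VA=0xE8000000EC0 (r,kernel):
  lvl0: tbl 0x1C, slot 29 ⇒ 0x1E087 (P1/RW1/US1/PS1)
  ⇒ phys 0x1EEC0 (huge @L0)  [1 reads]
#1 VA=0x887428005C7 (r,kernel):
  lvl0: tbl 0x1C, slot 17 ⇒ 0x20007 (P1/RW1/US1/PS0)
  lvl1: tbl 0x20, slot 29 ⇒ 0x22007 (P1/RW1/US1/PS0)
  lvl2: tbl 0x22, slot 20 ⇒ 0x26007 (P1/RW1/US1/PS0)
  lvl3: tbl 0x26, slot 0 ⇒ 0x29007 (P1/RW1/US1/PS0)
  ⇒ phys 0x295C7  [4 reads]
#2 VA=0xC054161ADC2 (r,kernel):
  lvl0: tbl 0x1C, slot 24 ⇒ 0x2D007 (P1/RW1/US1/PS0)
  lvl1: tbl 0x2D, slot 21 ⇒ 0x31007 (P1/RW1/US1/PS0)
  lvl2: tbl 0x31, slot 11 ⇒ 0x35007 (P1/RW1/US1/PS0)
  lvl3: tbl 0x35, slot 26 ⇒ 0x39007 (P1/RW1/US1/PS0)
  ⇒ phys 0x39DC2  [4 reads]

TLB: [["0xE8000000", "0x1E"], ["0x88742800", "0x29"], ["0xC054161A", "0x39"]]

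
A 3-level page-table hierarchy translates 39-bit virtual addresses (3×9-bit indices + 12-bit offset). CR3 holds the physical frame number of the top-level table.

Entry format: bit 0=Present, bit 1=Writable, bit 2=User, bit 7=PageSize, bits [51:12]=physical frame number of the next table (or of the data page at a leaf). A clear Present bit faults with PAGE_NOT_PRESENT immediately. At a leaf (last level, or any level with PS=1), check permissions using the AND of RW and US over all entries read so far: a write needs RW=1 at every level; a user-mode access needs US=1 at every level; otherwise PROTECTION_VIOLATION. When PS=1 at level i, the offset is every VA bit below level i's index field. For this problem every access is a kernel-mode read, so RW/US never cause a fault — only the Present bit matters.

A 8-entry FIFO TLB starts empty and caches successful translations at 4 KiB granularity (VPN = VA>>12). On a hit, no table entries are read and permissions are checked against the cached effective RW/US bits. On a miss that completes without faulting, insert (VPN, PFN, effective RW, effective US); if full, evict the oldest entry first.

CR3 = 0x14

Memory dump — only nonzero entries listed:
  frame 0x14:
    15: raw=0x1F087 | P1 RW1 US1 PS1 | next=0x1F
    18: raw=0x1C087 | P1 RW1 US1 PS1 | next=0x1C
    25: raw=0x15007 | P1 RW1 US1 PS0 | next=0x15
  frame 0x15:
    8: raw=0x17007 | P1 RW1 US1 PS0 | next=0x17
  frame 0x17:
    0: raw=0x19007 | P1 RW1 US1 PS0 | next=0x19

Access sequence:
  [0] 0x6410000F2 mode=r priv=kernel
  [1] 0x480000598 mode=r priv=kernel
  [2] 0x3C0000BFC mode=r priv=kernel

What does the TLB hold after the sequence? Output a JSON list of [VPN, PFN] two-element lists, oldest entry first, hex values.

Per-access translation:
#0 VA=0x6410000F2 (r,kernel):
  L0: frame=0x14 idx=25 entry=0x15007 [P=1 RW=1 US=1 PS=0]
  L1: frame=0x15 idx=8 entry=0x17007 [P=1 RW=1 US=1 PS=0]
  L2: frame=0x17 idx=0 entry=0x19007 [P=1 RW=1 US=1 PS=0]
  ⇒ phys 0x190F2  [3 reads]
#1 VA=0x480000598 (r,kernel):
  L0: frame=0x14 idx=18 entry=0x1C087 [P=1 RW=1 US=1 PS=1]
  ⇒ phys 0x1C598 (huge @L0)  [1 reads]
#2 VA=0x3C0000BFC (r,kernel):
  L0: frame=0x14 idx=15 entry=0x1F087 [P=1 RW=1 US=1 PS=1]
  ⇒ phys 0x1FBFC (huge @L0)  [1 reads]

TLB: [["0x641000", "0x19"], ["0x480000", "0x1C"], ["0x3C0000", "0x1F"]]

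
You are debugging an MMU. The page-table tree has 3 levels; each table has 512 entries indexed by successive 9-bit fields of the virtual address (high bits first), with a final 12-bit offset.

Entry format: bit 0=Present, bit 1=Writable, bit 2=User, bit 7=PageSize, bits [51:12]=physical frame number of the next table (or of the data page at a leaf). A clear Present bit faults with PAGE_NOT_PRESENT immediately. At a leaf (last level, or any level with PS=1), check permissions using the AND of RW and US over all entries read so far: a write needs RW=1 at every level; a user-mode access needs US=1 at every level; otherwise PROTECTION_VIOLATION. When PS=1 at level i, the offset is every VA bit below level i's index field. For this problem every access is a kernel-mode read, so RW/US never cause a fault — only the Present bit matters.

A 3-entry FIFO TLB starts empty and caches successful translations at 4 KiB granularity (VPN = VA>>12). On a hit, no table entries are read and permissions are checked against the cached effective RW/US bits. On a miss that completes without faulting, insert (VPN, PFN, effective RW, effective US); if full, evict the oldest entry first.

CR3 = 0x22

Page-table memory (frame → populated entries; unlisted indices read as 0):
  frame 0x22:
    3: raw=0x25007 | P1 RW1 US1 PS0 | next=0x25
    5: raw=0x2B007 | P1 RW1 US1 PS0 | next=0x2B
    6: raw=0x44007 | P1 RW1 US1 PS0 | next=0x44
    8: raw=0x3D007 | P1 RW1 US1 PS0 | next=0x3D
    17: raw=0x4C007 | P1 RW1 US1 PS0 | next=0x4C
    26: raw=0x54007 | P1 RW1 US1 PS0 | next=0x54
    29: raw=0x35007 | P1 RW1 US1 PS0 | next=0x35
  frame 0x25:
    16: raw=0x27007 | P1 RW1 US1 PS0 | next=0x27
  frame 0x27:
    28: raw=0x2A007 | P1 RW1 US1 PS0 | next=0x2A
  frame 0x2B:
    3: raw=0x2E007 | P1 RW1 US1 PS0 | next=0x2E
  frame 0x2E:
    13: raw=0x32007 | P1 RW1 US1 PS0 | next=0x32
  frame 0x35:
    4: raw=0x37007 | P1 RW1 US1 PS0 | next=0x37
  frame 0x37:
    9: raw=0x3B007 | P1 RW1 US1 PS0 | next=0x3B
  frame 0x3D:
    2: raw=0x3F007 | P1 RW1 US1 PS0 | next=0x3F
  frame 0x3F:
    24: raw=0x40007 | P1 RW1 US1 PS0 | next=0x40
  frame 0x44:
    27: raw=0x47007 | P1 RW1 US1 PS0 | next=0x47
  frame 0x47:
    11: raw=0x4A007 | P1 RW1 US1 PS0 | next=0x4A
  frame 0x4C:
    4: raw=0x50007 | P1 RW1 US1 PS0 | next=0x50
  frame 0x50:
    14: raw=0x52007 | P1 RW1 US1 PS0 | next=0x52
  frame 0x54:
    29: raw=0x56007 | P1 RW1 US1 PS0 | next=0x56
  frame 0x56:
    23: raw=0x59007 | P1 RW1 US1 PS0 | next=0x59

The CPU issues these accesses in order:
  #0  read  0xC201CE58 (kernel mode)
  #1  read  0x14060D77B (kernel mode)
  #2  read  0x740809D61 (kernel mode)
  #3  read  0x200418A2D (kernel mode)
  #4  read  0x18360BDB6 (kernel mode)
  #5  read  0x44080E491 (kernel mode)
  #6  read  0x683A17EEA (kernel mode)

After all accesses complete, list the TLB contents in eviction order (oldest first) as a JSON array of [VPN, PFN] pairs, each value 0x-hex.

Walk each access:
#0 VA=0xC201CE58 (r,kernel):
  L0: frame=0x22 idx=3 entry=0x25007 [P=1 RW=1 US=1 PS=0]
  L1: frame=0x25 idx=16 entry=0x27007 [P=1 RW=1 US=1 PS=0]
  L2: frame=0x27 idx=28 entry=0x2A007 [P=1 RW=1 US=1 PS=0]
  ⇒ phys 0x2AE58  [3 reads]
#1 VA=0x14060D77B (r,kernel):
  L0: frame=0x22 idx=5 entry=0x2B007 [P=1 RW=1 US=1 PS=0]
  L1: frame=0x2B idx=3 entry=0x2E007 [P=1 RW=1 US=1 PS=0]
  L2: frame=0x2E idx=13 entry=0x32007 [P=1 RW=1 US=1 PS=0]
  ⇒ phys 0x3277B  [3 reads]
#2 VA=0x740809D61 (r,kernel):
  L0: frame=0x22 idx=29 entry=0x35007 [P=1 RW=1 US=1 PS=0]
  L1: frame=0x35 idx=4 entry=0x37007 [P=1 RW=1 US=1 PS=0]
  L2: frame=0x37 idx=9 entry=0x3B007 [P=1 RW=1 US=1 PS=0]
  ⇒ phys 0x3BD61  [3 reads]
#3 VA=0x200418A2D (r,kernel):
  L0: frame=0x22 idx=8 entry=0x3D007 [P=1 RW=1 US=1 PS=0]
  L1: frame=0x3D idx=2 entry=0x3F007 [P=1 RW=1 US=1 PS=0]
  L2: frame=0x3F idx=24 entry=0x40007 [P=1 RW=1 US=1 PS=0]
  ⇒ phys 0x40A2D  [3 reads]
#4 VA=0x18360BDB6 (r,kernel):
  L0: frame=0x22 idx=6 entry=0x44007 [P=1 RW=1 US=1 PS=0]
  L1: frame=0x44 idx=27 entry=0x47007 [P=1 RW=1 US=1 PS=0]
  L2: frame=0x47 idx=11 entry=0x4A007 [P=1 RW=1 US=1 PS=0]
  ⇒ phys 0x4ADB6  [3 reads]
#5 VA=0x44080E491 (r,kernel):
  L0: frame=0x22 idx=17 entry=0x4C007 [P=1 RW=1 US=1 PS=0]
  L1: frame=0x4C idx=4 entry=0x50007 [P=1 RW=1 US=1 PS=0]
  L2: frame=0x50 idx=14 entry=0x52007 [P=1 RW=1 US=1 PS=0]
  ⇒ phys 0x52491  [3 reads]
#6 VA=0x683A17EEA (r,kernel):
  L0: frame=0x22 idx=26 entry=0x54007 [P=1 RW=1 US=1 PS=0]
  L1: frame=0x54 idx=29 entry=0x56007 [P=1 RW=1 US=1 PS=0]
  L2: frame=0x56 idx=23 entry=0x59007 [P=1 RW=1 US=1 PS=0]
  ⇒ phys 0x59EEA  [3 reads]

TLB: [["0x18360B", "0x4A"], ["0x44080E", "0x52"], ["0x683A17", "0x59"]]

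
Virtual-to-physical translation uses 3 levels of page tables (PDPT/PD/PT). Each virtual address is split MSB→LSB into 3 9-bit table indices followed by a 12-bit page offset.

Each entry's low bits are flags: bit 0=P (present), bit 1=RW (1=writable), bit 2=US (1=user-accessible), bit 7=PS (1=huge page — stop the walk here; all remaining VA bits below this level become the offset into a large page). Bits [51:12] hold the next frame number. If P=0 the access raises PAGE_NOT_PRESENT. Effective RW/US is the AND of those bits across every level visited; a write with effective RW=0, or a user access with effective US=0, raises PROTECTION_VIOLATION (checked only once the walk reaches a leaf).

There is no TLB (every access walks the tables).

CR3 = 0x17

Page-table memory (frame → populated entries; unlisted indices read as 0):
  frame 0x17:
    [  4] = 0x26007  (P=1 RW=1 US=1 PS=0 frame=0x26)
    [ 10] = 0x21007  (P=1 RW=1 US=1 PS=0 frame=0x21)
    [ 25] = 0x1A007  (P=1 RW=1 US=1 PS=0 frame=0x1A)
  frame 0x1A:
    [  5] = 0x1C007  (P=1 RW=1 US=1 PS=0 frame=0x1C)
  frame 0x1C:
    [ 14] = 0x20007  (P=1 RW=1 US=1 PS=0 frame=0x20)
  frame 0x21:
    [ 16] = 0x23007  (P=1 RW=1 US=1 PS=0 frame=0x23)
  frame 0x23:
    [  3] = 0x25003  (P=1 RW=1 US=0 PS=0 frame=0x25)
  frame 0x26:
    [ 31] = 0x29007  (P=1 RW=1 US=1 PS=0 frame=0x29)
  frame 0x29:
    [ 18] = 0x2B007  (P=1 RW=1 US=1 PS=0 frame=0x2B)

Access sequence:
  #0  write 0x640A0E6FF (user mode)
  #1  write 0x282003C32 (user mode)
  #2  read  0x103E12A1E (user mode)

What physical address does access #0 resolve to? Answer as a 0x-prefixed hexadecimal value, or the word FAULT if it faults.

Walk each access:
#0 VA=0x640A0E6FF (w,user):
  [0] read 0x17 idx=25: raw=0x1A007 flags P=1 W=1 U=1 S=0
  [1] read 0x1A idx=5: raw=0x1C007 flags P=1 W=1 U=1 S=0
  [2] read 0x1C idx=14: raw=0x20007 flags P=1 W=1 U=1 S=0
  → PA=0x206FF  (3 entries read)
#1 VA=0x282003C32 (w,user):
  [0] read 0x17 idx=10: raw=0x21007 flags P=1 W=1 U=1 S=0
  [1] read 0x21 idx=16: raw=0x23007 flags P=1 W=1 U=1 S=0
  [2] read 0x23 idx=3: raw=0x25003 flags P=1 W=1 U=0 S=0
  → PROTECTION_VIOLATION  (3 entries read)
#2 VA=0x103E12A1E (r,user):
  [0] read 0x17 idx=4: raw=0x26007 flags P=1 W=1 U=1 S=0
  [1] read 0x26 idx=31: raw=0x29007 flags P=1 W=1 U=1 S=0
  [2] read 0x29 idx=18: raw=0x2B007 flags P=1 W=1 U=1 S=0
  → PA=0x2BA1E  (3 entries read)

Access #0 PA: 0x206FF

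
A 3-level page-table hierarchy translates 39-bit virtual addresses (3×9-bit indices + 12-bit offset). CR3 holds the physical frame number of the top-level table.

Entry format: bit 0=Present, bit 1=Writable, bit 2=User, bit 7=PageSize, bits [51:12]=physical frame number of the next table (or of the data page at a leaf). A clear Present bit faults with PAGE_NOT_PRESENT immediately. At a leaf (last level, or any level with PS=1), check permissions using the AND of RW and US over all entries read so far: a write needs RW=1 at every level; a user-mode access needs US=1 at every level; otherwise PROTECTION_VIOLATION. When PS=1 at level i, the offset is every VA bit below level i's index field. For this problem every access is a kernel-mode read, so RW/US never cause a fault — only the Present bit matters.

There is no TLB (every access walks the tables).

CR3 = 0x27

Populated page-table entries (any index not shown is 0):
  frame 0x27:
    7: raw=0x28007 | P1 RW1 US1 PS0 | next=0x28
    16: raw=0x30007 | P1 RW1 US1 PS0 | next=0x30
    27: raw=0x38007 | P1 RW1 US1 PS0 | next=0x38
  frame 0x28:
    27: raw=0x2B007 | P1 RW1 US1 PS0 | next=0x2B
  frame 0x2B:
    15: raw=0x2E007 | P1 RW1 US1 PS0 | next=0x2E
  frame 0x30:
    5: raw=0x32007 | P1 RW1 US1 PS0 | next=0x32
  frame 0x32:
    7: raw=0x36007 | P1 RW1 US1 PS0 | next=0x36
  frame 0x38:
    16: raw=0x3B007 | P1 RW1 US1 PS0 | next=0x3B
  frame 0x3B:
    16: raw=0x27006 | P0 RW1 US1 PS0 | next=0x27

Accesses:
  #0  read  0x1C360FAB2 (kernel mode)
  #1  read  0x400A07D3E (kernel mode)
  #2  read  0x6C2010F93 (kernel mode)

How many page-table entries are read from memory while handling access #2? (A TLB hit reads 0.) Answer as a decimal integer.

Per-access translation:
#0 VA=0x1C360FAB2 (r,kernel):
  L0 @0x27[7] → 0x28007  P=1,RW=1,US=1,PS=0
  L1 @0x28[27] → 0x2B007  P=1,RW=1,US=1,PS=0
  L2 @0x2B[15] → 0x2E007  P=1,RW=1,US=1,PS=0
  ⇒ phys 0x2EAB2  [3 reads]
#1 VA=0x400A07D3E (r,kernel):
  L0 @0x27[16] → 0x30007  P=1,RW=1,US=1,PS=0
  L1 @0x30[5] → 0x32007  P=1,RW=1,US=1,PS=0
  L2 @0x32[7] → 0x36007  P=1,RW=1,US=1,PS=0
  ⇒ phys 0x36D3E  [3 reads]
#2 VA=0x6C2010F93 (r,kernel):
  L0 @0x27[27] → 0x38007  P=1,RW=1,US=1,PS=0
  L1 @0x38[16] → 0x3B007  P=1,RW=1,US=1,PS=0
  L2 @0x3B[16] → 0x27006  P=0,RW=1,US=1,PS=0
  ✗ PAGE_NOT_PRESENT  [3 reads]

Entries read for #2: 3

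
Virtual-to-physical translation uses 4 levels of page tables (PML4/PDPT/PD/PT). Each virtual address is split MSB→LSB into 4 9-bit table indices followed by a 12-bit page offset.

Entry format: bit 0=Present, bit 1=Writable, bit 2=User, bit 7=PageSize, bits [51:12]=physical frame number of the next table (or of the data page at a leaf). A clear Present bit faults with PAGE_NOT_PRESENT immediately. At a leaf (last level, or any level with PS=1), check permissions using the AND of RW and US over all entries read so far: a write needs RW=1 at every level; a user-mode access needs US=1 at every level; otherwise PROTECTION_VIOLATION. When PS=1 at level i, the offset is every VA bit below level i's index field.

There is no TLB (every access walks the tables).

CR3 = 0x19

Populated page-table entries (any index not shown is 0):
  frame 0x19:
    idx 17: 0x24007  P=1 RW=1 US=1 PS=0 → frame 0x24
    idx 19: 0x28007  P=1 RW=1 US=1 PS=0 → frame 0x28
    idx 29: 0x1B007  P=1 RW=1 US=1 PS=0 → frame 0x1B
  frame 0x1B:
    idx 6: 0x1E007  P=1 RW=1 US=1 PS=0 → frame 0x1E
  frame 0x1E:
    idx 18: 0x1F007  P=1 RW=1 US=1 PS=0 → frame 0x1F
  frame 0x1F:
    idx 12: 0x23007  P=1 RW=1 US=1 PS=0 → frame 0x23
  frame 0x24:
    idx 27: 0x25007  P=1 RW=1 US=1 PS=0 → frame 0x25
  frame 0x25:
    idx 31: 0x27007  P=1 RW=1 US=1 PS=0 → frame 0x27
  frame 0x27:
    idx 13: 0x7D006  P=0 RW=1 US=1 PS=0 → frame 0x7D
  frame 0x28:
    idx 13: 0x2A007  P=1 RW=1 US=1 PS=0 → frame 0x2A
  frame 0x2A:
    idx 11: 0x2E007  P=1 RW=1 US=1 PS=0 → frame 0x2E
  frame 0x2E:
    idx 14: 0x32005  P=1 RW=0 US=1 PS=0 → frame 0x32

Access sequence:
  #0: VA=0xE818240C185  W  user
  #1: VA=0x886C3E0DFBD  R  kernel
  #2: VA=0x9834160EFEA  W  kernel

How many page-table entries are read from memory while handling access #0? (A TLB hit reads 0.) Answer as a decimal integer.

Per-access translation:
#0 VA=0xE818240C185 (w,user):
  lvl0: tbl 0x19, slot 29 ⇒ 0x1B007 (P1/RW1/US1/PS0)
  lvl1: tbl 0x1B, slot 6 ⇒ 0x1E007 (P1/RW1/US1/PS0)
  lvl2: tbl 0x1E, slot 18 ⇒ 0x1F007 (P1/RW1/US1/PS0)
  lvl3: tbl 0x1F, slot 12 ⇒ 0x23007 (P1/RW1/US1/PS0)
  ✓ 0x23185  — 4 lookups
#1 VA=0x886C3E0DFBD (r,kernel):
  lvl0: tbl 0x19, slot 17 ⇒ 0x24007 (P1/RW1/US1/PS0)
  lvl1: tbl 0x24, slot 27 ⇒ 0x25007 (P1/RW1/US1/PS0)
  lvl2: tbl 0x25, slot 31 ⇒ 0x27007 (P1/RW1/US1/PS0)
  lvl3: tbl 0x27, slot 13 ⇒ 0x7D006 (P0/RW1/US1/PS0)
  ⇒ fault: PAGE_NOT_PRESENT  — 4 lookups
#2 VA=0x9834160EFEA (w,kernel):
  lvl0: tbl 0x19, slot 19 ⇒ 0x28007 (P1/RW1/US1/PS0)
  lvl1: tbl 0x28, slot 13 ⇒ 0x2A007 (P1/RW1/US1/PS0)
  lvl2: tbl 0x2A, slot 11 ⇒ 0x2E007 (P1/RW1/US1/PS0)
  lvl3: tbl 0x2E, slot 14 ⇒ 0x32005 (P1/RW0/US1/PS0)
  ⇒ fault: PROTECTION_VIOLATION  — 4 lookups

Entries read for #0: 4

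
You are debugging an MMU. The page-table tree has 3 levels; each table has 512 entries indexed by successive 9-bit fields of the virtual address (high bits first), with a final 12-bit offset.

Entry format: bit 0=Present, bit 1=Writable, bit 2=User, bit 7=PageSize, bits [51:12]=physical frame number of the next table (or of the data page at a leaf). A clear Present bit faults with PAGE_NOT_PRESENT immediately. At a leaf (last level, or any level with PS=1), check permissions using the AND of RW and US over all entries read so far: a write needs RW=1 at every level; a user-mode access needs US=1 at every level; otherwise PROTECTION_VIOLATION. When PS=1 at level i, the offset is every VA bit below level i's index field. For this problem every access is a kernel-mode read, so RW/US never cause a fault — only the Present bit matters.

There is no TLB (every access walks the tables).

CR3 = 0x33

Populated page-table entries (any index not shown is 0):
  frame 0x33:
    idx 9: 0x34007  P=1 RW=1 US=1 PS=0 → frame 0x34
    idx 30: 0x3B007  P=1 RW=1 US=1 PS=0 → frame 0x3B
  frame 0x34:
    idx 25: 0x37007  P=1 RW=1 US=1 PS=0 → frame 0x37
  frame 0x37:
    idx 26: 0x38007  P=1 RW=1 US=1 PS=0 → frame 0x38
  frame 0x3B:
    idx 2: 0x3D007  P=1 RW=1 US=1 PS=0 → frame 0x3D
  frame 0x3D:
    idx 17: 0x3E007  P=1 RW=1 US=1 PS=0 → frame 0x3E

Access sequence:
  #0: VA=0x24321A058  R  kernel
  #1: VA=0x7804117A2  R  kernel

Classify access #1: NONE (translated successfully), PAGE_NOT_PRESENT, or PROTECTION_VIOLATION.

Walk each access:
#0 VA=0x24321A058 (r,kernel):
  lvl0: tbl 0x33, slot 9 ⇒ 0x34007 (P1/RW1/US1/PS0)
  lvl1: tbl 0x34, slot 25 ⇒ 0x37007 (P1/RW1/US1/PS0)
  lvl2: tbl 0x37, slot 26 ⇒ 0x38007 (P1/RW1/US1/PS0)
  → PA=0x38058  (3 entries read)
#1 VA=0x7804117A2 (r,kernel):
  lvl0: tbl 0x33, slot 30 ⇒ 0x3B007 (P1/RW1/US1/PS0)
  lvl1: tbl 0x3B, slot 2 ⇒ 0x3D007 (P1/RW1/US1/PS0)
  lvl2: tbl 0x3D, slot 17 ⇒ 0x3E007 (P1/RW1/US1/PS0)
  → PA=0x3E7A2  (3 entries read)

Access #1 fault: NONE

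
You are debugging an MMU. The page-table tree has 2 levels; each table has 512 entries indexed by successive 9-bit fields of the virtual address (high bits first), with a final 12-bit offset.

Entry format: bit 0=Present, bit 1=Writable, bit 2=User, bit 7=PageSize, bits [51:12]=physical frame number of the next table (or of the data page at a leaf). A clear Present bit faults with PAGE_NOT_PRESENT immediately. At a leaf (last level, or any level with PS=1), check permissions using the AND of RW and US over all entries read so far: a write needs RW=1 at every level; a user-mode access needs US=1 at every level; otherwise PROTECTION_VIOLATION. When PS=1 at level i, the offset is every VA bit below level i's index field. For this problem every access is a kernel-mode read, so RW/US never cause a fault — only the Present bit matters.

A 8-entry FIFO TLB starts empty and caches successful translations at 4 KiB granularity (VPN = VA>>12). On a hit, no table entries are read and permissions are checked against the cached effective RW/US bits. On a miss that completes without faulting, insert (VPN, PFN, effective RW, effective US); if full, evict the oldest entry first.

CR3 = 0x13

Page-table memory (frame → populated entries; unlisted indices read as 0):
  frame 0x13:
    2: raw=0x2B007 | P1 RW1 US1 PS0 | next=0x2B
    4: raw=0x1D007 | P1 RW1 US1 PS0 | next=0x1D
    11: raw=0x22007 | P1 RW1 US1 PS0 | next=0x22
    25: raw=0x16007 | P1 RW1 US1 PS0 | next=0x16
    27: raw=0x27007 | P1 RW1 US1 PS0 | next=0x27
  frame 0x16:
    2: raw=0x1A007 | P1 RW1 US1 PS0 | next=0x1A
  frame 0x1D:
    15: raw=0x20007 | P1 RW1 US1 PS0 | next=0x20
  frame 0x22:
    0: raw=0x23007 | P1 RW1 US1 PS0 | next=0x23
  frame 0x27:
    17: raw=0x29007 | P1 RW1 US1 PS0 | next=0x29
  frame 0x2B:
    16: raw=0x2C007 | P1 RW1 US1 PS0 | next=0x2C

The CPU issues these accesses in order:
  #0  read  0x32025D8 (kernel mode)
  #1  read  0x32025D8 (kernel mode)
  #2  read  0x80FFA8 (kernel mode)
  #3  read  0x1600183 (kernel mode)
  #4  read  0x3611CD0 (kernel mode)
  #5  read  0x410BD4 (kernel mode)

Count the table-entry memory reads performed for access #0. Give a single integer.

Per-access translation:
#0 VA=0x32025D8 (r,kernel):
  L0 @0x13[25] → 0x16007  P=1,RW=1,US=1,PS=0
  L1 @0x16[2] → 0x1A007  P=1,RW=1,US=1,PS=0
  → PA=0x1A5D8  (2 entries read)
#1 VA=0x32025D8 (r,kernel):
  TLB hit vpn=0x3202 → PA=0x1A5D8
#2 VA=0x80FFA8 (r,kernel):
  L0 @0x13[4] → 0x1D007  P=1,RW=1,US=1,PS=0
  L1 @0x1D[15] → 0x20007  P=1,RW=1,US=1,PS=0
  → PA=0x20FA8  (2 entries read)
#3 VA=0x1600183 (r,kernel):
  L0 @0x13[11] → 0x22007  P=1,RW=1,US=1,PS=0
  L1 @0x22[0] → 0x23007  P=1,RW=1,US=1,PS=0
  → PA=0x23183  (2 entries read)
#4 VA=0x3611CD0 (r,kernel):
  L0 @0x13[27] → 0x27007  P=1,RW=1,US=1,PS=0
  L1 @0x27[17] → 0x29007  P=1,RW=1,US=1,PS=0
  → PA=0x29CD0  (2 entries read)
#5 VA=0x410BD4 (r,kernel):
  L0 @0x13[2] → 0x2B007  P=1,RW=1,US=1,PS=0
  L1 @0x2B[16] → 0x2C007  P=1,RW=1,US=1,PS=0
  → PA=0x2CBD4  (2 entries read)

Entries read for #0: 2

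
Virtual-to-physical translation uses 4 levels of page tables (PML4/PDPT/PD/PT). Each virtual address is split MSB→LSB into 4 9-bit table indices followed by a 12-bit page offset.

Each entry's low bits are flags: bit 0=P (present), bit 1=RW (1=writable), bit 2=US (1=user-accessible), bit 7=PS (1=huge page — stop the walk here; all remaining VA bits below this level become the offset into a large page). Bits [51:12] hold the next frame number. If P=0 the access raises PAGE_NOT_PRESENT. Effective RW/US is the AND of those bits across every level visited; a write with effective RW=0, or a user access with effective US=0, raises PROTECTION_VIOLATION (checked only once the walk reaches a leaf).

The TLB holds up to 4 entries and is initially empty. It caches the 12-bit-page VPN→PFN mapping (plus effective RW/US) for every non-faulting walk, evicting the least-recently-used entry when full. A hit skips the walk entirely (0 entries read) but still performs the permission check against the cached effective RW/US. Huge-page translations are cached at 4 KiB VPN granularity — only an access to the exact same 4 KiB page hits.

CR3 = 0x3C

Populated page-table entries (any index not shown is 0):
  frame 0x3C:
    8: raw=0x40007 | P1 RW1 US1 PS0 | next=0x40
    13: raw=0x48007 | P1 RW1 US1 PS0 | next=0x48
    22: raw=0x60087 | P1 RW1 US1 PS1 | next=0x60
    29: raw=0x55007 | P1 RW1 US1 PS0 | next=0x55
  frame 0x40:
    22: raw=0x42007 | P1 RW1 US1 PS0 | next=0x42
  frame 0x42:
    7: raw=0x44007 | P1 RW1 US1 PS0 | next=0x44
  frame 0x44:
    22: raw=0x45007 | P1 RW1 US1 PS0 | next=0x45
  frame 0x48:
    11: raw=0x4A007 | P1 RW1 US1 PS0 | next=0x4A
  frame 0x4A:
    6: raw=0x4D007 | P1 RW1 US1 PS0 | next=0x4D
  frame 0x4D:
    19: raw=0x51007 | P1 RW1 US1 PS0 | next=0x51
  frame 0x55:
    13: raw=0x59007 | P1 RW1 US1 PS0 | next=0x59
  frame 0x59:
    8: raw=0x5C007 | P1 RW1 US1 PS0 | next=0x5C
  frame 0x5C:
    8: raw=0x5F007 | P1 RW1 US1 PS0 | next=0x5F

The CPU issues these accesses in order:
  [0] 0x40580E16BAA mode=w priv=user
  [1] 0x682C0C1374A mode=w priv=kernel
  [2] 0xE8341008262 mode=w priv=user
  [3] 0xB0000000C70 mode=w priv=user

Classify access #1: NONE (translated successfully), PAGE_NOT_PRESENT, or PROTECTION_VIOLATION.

Trace:
#0 VA=0x40580E16BAA (w,user):
  lvl0: tbl 0x3C, slot 8 ⇒ 0x40007 (P1/RW1/US1/PS0)
  lvl1: tbl 0x40, slot 22 ⇒ 0x42007 (P1/RW1/US1/PS0)
  lvl2: tbl 0x42, slot 7 ⇒ 0x44007 (P1/RW1/US1/PS0)
  lvl3: tbl 0x44, slot 22 ⇒ 0x45007 (P1/RW1/US1/PS0)
  → PA=0x45BAA  (4 entries read)
#1 VA=0x682C0C1374A (w,kernel):
  lvl0: tbl 0x3C, slot 13 ⇒ 0x48007 (P1/RW1/US1/PS0)
  lvl1: tbl 0x48, slot 11 ⇒ 0x4A007 (P1/RW1/US1/PS0)
  lvl2: tbl 0x4A, slot 6 ⇒ 0x4D007 (P1/RW1/US1/PS0)
  lvl3: tbl 0x4D, slot 19 ⇒ 0x51007 (P1/RW1/US1/PS0)
  → PA=0x5174A  (4 entries read)
#2 VA=0xE8341008262 (w,user):
  lvl0: tbl 0x3C, slot 29 ⇒ 0x55007 (P1/RW1/US1/PS0)
  lvl1: tbl 0x55, slot 13 ⇒ 0x59007 (P1/RW1/US1/PS0)
  lvl2: tbl 0x59, slot 8 ⇒ 0x5C007 (P1/RW1/US1/PS0)
  lvl3: tbl 0x5C, slot 8 ⇒ 0x5F007 (P1/RW1/US1/PS0)
  → PA=0x5F262  (4 entries read)
#3 VA=0xB0000000C70 (w,user):
  lvl0: tbl 0x3C, slot 22 ⇒ 0x60087 (P1/RW1/US1/PS1)
  → PA=0x60C70 (huge @L0)  (1 entries read)

Access #1 fault: NONE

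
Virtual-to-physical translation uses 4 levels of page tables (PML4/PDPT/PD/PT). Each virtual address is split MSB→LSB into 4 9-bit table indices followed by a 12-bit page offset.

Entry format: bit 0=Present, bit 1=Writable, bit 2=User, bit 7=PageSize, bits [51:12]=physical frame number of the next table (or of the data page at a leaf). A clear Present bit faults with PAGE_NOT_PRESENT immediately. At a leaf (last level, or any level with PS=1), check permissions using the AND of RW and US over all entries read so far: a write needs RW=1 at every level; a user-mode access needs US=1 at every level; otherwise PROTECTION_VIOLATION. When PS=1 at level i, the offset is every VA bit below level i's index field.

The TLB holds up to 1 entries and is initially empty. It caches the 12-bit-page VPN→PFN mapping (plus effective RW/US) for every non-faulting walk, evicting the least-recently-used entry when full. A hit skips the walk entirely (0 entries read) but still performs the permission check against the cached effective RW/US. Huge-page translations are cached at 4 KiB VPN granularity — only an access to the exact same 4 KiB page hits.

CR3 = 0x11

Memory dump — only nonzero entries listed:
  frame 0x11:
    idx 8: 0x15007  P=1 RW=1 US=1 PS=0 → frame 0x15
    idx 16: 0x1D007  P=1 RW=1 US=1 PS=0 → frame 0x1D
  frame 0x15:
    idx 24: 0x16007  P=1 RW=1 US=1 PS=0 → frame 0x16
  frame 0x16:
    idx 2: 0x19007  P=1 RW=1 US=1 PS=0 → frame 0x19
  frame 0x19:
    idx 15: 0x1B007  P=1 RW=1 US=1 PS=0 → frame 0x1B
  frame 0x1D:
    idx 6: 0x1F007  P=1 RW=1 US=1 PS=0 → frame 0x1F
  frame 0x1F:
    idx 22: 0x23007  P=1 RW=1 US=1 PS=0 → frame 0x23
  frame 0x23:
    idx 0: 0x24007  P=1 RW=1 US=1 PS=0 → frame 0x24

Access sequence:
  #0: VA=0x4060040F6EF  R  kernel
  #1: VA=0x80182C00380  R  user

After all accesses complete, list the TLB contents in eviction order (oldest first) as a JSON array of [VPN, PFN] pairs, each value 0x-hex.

Walk each access:
#0 VA=0x4060040F6EF (r,kernel):
  lvl0: tbl 0x11, slot 8 ⇒ 0x15007 (P1/RW1/US1/PS0)
  lvl1: tbl 0x15, slot 24 ⇒ 0x16007 (P1/RW1/US1/PS0)
  lvl2: tbl 0x16, slot 2 ⇒ 0x19007 (P1/RW1/US1/PS0)
  lvl3: tbl 0x19, slot 15 ⇒ 0x1B007 (P1/RW1/US1/PS0)
  → PA=0x1B6EF  (4 entries read)
#1 VA=0x80182C00380 (r,user):
  lvl0: tbl 0x11, slot 16 ⇒ 0x1D007 (P1/RW1/US1/PS0)
  lvl1: tbl 0x1D, slot 6 ⇒ 0x1F007 (P1/RW1/US1/PS0)
  lvl2: tbl 0x1F, slot 22 ⇒ 0x23007 (P1/RW1/US1/PS0)
  lvl3: tbl 0x23, slot 0 ⇒ 0x24007 (P1/RW1/US1/PS0)
  → PA=0x24380  (4 entries read)

TLB: [["0x80182C00", "0x24"]]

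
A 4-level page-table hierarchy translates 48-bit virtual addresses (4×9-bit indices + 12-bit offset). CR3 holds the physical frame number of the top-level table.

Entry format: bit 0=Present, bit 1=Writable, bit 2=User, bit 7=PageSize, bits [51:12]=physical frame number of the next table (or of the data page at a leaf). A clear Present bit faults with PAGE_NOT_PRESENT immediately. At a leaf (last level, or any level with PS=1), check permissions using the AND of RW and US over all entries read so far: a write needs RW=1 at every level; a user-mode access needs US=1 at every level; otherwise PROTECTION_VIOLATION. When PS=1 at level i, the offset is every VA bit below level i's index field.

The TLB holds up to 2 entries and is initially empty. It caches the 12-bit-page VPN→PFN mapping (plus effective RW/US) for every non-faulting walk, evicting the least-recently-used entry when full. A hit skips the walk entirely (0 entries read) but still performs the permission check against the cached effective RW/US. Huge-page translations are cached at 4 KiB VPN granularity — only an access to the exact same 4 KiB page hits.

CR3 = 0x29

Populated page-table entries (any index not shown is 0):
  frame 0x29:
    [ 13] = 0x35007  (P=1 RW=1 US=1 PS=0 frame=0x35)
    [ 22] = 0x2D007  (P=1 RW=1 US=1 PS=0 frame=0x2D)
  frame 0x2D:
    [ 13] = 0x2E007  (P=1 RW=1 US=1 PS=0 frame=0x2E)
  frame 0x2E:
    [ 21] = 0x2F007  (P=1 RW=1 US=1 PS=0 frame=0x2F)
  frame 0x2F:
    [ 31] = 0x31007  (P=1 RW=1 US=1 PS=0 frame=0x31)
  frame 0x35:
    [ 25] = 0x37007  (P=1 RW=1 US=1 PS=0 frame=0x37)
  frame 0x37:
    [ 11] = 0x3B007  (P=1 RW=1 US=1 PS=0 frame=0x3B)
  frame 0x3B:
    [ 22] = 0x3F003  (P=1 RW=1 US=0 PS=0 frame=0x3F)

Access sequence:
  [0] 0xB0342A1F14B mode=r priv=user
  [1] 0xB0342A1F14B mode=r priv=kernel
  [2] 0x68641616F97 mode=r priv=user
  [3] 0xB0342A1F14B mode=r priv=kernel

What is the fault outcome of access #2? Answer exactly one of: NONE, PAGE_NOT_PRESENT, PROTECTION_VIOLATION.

Trace:
#0 VA=0xB0342A1F14B (r,user):
  L0 @0x29[22] → 0x2D007  P=1,RW=1,US=1,PS=0
  L1 @0x2D[13] → 0x2E007  P=1,RW=1,US=1,PS=0
  L2 @0x2E[21] → 0x2F007  P=1,RW=1,US=1,PS=0
  L3 @0x2F[31] → 0x31007  P=1,RW=1,US=1,PS=0
  ✓ 0x3114B  — 4 lookups
#1 VA=0xB0342A1F14B (r,kernel):
  TLB hit vpn=0xB0342A1F → PA=0x3114B
#2 VA=0x68641616F97 (r,user):
  L0 @0x29[13] → 0x35007  P=1,RW=1,US=1,PS=0
  L1 @0x35[25] → 0x37007  P=1,RW=1,US=1,PS=0
  L2 @0x37[11] → 0x3B007  P=1,RW=1,US=1,PS=0
  L3 @0x3B[22] → 0x3F003  P=1,RW=1,US=0,PS=0
  ✗ PROTECTION_VIOLATION  [4 reads]
#3 VA=0xB0342A1F14B (r,kernel):
  TLB hit vpn=0xB0342A1F → PA=0x3114B

Access #2 fault: PROTECTION_VIOLATION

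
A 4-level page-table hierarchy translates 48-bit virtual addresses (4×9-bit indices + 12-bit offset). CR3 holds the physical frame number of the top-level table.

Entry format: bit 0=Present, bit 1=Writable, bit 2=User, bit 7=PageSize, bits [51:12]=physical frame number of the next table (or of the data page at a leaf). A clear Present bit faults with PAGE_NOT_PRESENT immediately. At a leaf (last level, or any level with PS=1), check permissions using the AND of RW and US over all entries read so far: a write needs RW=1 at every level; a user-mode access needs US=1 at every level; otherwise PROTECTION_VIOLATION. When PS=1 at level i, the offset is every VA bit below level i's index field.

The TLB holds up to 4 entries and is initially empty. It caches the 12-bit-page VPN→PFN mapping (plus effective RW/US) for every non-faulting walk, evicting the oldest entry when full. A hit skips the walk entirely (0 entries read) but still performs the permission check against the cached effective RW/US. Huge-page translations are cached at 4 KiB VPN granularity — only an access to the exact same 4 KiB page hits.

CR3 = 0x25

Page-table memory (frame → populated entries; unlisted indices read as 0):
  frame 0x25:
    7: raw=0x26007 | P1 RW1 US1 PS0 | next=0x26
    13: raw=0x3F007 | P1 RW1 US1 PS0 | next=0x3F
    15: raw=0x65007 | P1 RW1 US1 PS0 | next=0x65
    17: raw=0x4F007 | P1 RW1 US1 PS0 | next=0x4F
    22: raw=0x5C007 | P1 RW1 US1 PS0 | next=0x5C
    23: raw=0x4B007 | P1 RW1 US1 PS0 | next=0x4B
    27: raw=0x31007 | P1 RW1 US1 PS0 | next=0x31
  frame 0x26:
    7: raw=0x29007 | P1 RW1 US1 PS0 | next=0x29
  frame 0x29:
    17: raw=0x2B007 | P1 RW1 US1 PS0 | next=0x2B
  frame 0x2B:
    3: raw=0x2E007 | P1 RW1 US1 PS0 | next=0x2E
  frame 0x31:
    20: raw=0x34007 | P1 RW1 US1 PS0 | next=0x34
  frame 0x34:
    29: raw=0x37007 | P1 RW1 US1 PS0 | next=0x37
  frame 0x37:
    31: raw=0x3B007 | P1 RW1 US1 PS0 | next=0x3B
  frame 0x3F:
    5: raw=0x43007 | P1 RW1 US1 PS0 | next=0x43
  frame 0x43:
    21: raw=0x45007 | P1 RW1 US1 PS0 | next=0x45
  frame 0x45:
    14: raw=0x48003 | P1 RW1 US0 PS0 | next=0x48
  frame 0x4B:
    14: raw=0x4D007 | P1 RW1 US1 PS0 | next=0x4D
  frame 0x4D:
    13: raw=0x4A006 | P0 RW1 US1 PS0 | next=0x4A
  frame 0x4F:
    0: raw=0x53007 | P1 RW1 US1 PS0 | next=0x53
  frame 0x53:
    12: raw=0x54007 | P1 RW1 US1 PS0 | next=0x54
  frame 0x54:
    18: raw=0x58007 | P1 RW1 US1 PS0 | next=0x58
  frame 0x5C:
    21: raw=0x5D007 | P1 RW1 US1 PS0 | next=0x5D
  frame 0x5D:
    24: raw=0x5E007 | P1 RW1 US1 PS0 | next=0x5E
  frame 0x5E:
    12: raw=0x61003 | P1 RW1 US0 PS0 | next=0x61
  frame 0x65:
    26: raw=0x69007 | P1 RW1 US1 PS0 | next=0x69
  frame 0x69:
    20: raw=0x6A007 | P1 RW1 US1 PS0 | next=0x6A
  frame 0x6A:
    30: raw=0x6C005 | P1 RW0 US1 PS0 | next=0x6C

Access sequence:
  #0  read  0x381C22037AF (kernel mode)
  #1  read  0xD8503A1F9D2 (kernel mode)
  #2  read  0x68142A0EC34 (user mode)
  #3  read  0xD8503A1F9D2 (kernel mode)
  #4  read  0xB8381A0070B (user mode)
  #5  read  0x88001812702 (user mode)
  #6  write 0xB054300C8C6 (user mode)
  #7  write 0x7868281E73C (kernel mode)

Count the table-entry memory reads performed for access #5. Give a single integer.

Trace:
#0 VA=0x381C22037AF (r,kernel):
  [0] read 0x25 idx=7: raw=0x26007 flags P=1 W=1 U=1 S=0
  [1] read 0x26 idx=7: raw=0x29007 flags P=1 W=1 U=1 S=0
  [2] read 0x29 idx=17: raw=0x2B007 flags P=1 W=1 U=1 S=0
  [3] read 0x2B idx=3: raw=0x2E007 flags P=1 W=1 U=1 S=0
  ⇒ phys 0x2E7AF  [4 reads]
#1 VA=0xD8503A1F9D2 (r,kernel):
  [0] read 0x25 idx=27: raw=0x31007 flags P=1 W=1 U=1 S=0
  [1] read 0x31 idx=20: raw=0x34007 flags P=1 W=1 U=1 S=0
  [2] read 0x34 idx=29: raw=0x37007 flags P=1 W=1 U=1 S=0
  [3] read 0x37 idx=31: raw=0x3B007 flags P=1 W=1 U=1 S=0
  ⇒ phys 0x3B9D2  [4 reads]
#2 VA=0x68142A0EC34 (r,user):
  [0] read 0x25 idx=13: raw=0x3F007 flags P=1 W=1 U=1 S=0
  [1] read 0x3F idx=5: raw=0x43007 flags P=1 W=1 U=1 S=0
  [2] read 0x43 idx=21: raw=0x45007 flags P=1 W=1 U=1 S=0
  [3] read 0x45 idx=14: raw=0x48003 flags P=1 W=1 U=0 S=0
  → PROTECTION_VIOLATION  (4 entries read)
#3 VA=0xD8503A1F9D2 (r,kernel):
  TLB hit vpn=0xD8503A1F → PA=0x3B9D2
#4 VA=0xB8381A0070B (r,user):
  [0] read 0x25 idx=23: raw=0x4B007 flags P=1 W=1 U=1 S=0
  [1] read 0x4B idx=14: raw=0x4D007 flags P=1 W=1 U=1 S=0
  [2] read 0x4D idx=13: raw=0x4A006 flags P=0 W=1 U=1 S=0
  → PAGE_NOT_PRESENT  (3 entries read)
#5 VA=0x88001812702 (r,user):
  [0] read 0x25 idx=17: raw=0x4F007 flags P=1 W=1 U=1 S=0
  [1] read 0x4F idx=0: raw=0x53007 flags P=1 W=1 U=1 S=0
  [2] read 0x53 idx=12: raw=0x54007 flags P=1 W=1 U=1 S=0
  [3] read 0x54 idx=18: raw=0x58007 flags P=1 W=1 U=1 S=0
  ⇒ phys 0x58702  [4 reads]
#6 VA=0xB054300C8C6 (w,user):
  [0] read 0x25 idx=22: raw=0x5C007 flags P=1 W=1 U=1 S=0
  [1] read 0x5C idx=21: raw=0x5D007 flags P=1 W=1 U=1 S=0
  [2] read 0x5D idx=24: raw=0x5E007 flags P=1 W=1 U=1 S=0
  [3] read 0x5E idx=12: raw=0x61003 flags P=1 W=1 U=0 S=0
  → PROTECTION_VIOLATION  (4 entries read)
#7 VA=0x7868281E73C (w,kernel):
  [0] read 0x25 idx=15: raw=0x65007 flags P=1 W=1 U=1 S=0
  [1] read 0x65 idx=26: raw=0x69007 flags P=1 W=1 U=1 S=0
  [2] read 0x69 idx=20: raw=0x6A007 flags P=1 W=1 U=1 S=0
  [3] read 0x6A idx=30: raw=0x6C005 flags P=1 W=0 U=1 S=0
  → PROTECTION_VIOLATION  (4 entries read)

Entries read for #5: 4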